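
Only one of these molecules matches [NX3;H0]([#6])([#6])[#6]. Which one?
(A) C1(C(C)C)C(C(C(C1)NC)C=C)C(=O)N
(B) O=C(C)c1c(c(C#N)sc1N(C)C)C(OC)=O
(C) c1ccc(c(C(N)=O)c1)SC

[NX3;H0]([#6])([#6])[#6] describes a trivalent nitrogen with no H, bonded to three carbons (a tertiary amine).
(A) has a primary amide (-C(=O)NH2) but the amide nitrogen has H2 and only one carbon neighbour.
(B) contains a dimethylamino group (-N(CH3)2), which satisfies every atom and bond constraint.
(C) has a primary amide (-C(=O)NH2) but the amide nitrogen has H2 and only one carbon neighbour.
So the answer is (B).

B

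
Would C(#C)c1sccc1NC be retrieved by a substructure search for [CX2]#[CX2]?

Yes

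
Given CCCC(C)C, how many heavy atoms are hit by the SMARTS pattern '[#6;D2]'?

2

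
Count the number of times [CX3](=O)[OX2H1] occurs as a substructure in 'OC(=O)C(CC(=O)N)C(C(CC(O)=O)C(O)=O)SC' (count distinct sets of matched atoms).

3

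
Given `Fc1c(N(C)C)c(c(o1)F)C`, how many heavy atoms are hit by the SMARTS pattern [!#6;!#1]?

4

The query [!#6;!#1] means: not carbon and not hydrogen — any heteroatom.
Check the 11 heavy atoms by environment: 1× o (aromatic) → match; 4× c (aromatic) → no; 3× C → no; 2× F → match; 1× N → match.
Summing the matching environments: 1 + 2 + 1 = 4 matching atoms.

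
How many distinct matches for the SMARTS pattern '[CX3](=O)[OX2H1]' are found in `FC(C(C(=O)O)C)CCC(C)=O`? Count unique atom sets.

[CX3](=O)[OX2H1] is the SMARTS for a carboxylic acid: an sp2 carbon double-bonded to O and single-bonded to an -OH oxygen.
Exactly one fragment in the molecule meets all constraints, giving 1 match.

1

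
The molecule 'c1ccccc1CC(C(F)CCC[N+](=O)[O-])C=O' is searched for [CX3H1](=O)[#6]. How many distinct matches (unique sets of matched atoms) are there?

1

[CX3H1](=O)[#6] is the SMARTS for an aldehyde: an sp2 carbon with one H, double-bonded to O and single-bonded to carbon.
Exactly one fragment in the molecule meets all constraints, giving 1 match.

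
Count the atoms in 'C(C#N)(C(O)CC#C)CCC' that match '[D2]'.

The query [D2] means: atom with exactly two heavy-atom neighbours.
Check the 11 heavy atoms by environment: 2× C (D1) → no; 5× C (D2) → match; 2× C (D3) → no; 1× N (D1) → no; 1× O (D1) → no.
That gives 5 matching atoms.

5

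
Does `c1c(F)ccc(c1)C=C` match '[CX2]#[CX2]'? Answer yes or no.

The pattern [CX2]#[CX2] describes a carbon-carbon triple bond — an alkyne.
The closest candidate here is a vinyl group (-CH=CH2), but the C=C is a double bond; both carbons are CX3, not CX2. No other fragment satisfies the full query, so there is no match.

No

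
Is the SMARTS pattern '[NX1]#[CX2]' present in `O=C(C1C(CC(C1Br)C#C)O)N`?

The pattern [NX1]#[CX2] describes a nitrogen triple-bonded to a two-connected carbon — a nitrile.
The closest candidate here is a primary amide (-C(=O)NH2), but the nitrogen is NX3, not NX1. No other fragment satisfies the full query, so there is no match.

No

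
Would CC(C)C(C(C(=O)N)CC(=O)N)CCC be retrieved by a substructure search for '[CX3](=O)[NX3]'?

The pattern [CX3](=O)[NX3] describes a carbonyl carbon bonded to a trivalent nitrogen — an amide.
The molecule carries a primary amide (-C(=O)NH2), whose atoms satisfy every constraint of the query, so the pattern matches.

Yes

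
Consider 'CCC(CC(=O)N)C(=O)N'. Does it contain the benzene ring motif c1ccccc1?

No

The pattern c1ccccc1 describes six aromatic carbons in a ring — a benzene ring.
The closest candidate here is a methyl group (-CH3), but no six-membered all-carbon aromatic ring is present. No other fragment satisfies the full query, so there is no match.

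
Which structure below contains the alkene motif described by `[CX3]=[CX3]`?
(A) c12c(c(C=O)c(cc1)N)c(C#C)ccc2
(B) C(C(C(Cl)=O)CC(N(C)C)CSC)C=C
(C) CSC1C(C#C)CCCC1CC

[CX3]=[CX3] describes a non-aromatic C=C double bond between two sp2 carbons (an alkene).
(A) has an ethynyl group (-C#CH) but the C-C bond is a triple bond, not a double bond.
(B) contains a vinyl group (-CH=CH2), which satisfies every atom and bond constraint.
(C) has an ethyl group (-CH2CH3) but its C-C bond is a single bond between CX4 carbons, not CX3=CX3.
So the answer is (B).

B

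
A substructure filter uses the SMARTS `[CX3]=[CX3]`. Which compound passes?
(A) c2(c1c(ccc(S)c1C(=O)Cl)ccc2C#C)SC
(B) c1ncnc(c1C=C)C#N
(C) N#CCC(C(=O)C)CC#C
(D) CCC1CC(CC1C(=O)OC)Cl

[CX3]=[CX3] describes a non-aromatic C=C double bond between two sp2 carbons (an alkene).
(A) has an ethynyl group (-C#CH) but the C-C bond is a triple bond, not a double bond.
(B) contains a vinyl group (-CH=CH2), which satisfies every atom and bond constraint.
(C) has an ethynyl group (-C#CH) but the C-C bond is a triple bond, not a double bond.
(D) has an ethyl group (-CH2CH3) but its C-C bond is a single bond between CX4 carbons, not CX3=CX3.
So the answer is (B).

B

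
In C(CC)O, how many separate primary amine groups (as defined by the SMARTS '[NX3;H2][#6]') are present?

[NX3;H2][#6] is the SMARTS for a primary amine: a trivalent nitrogen with two H attached to carbon.
No fragment in the molecule satisfies every constraint, giving 0 matches.

0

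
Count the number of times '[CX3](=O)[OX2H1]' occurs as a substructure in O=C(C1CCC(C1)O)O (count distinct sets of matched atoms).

1

[CX3](=O)[OX2H1] is the SMARTS for a carboxylic acid: an sp2 carbon double-bonded to O and single-bonded to an -OH oxygen.
Exactly one fragment in the molecule meets all constraints, giving 1 match.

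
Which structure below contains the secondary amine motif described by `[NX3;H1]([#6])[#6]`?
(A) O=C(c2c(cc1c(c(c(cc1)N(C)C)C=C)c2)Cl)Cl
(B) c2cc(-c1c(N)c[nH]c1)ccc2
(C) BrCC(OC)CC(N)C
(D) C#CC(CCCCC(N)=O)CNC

D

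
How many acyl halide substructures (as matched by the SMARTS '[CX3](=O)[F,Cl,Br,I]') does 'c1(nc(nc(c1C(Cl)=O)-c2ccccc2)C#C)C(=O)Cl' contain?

2

[CX3](=O)[F,Cl,Br,I] is the SMARTS for an acyl halide: a carbonyl carbon bonded to a halogen.
The molecule carries 2 separate instances of an acyl chloride (-C(=O)Cl) meeting every constraint; each maps to a distinct set of atoms, giving 2 matches.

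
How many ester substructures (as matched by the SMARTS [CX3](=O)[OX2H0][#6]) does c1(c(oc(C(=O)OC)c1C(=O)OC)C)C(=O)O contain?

2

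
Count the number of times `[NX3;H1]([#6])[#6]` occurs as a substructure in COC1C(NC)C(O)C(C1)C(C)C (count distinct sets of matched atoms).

1

[NX3;H1]([#6])[#6] is the SMARTS for a secondary amine: a trivalent nitrogen with one H, bonded to two carbons.
Exactly one fragment in the molecule meets all constraints, giving 1 match.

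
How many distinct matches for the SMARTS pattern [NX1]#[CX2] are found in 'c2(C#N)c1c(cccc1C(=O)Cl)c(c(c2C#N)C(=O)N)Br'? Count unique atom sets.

2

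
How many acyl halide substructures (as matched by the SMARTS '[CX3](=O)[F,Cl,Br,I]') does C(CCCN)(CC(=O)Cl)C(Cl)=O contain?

[CX3](=O)[F,Cl,Br,I] is the SMARTS for an acyl halide: a carbonyl carbon bonded to a halogen.
The molecule carries 2 separate instances of an acyl chloride (-C(=O)Cl) meeting every constraint; each maps to a distinct set of atoms, giving 2 matches.

2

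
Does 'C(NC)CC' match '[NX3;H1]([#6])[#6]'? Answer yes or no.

Yes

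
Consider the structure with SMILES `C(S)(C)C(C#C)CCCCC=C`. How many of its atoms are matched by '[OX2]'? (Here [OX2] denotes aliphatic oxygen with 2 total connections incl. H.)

The query [OX2] means: aliphatic oxygen with two total connections — ether, hydroxyl, or ester single-bond O.
Check the 12 heavy atoms by environment: 7× C (X4) → no; 1× S (X2) → no; 2× C (X3) → no; 2× C (X2) → no.
No environment satisfies the query, so 0 matching atoms.

0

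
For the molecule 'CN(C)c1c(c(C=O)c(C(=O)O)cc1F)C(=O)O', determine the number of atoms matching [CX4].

2

The query [CX4] means: C with X4: aliphatic carbon with exactly 4 total connections (bonds + H).
Check the 18 heavy atoms by environment: 6× c (aromatic, X3) → no; 3× C (X3) → no; 3× O (X1) → no; 1× F (X1) → no; 2× O (X2) → no; 1× N (X3) → no; 2× C (X4) → match.
That gives 2 matching atoms.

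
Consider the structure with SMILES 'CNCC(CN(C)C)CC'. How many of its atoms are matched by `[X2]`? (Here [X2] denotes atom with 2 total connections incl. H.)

The query [X2] means: any atom with exactly two total connections (bonds + H).
Check the 10 heavy atoms by environment: 8× C (X4) → no; 2× N (X3) → no.
No environment satisfies the query, so 0 matching atoms.

0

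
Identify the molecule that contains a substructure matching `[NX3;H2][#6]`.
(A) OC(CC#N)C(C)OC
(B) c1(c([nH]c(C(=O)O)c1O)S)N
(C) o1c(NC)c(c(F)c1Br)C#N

B

[NX3;H2][#6] describes a trivalent nitrogen with two H attached to carbon (a primary amine).
(A) has a nitrile (-C#N) but the nitrogen is NX1 (triple-bonded), not NX3 with two H.
(B) contains a primary amino group (-NH2), which satisfies every atom and bond constraint.
(C) has an N-methylamino group (-NHCH3) but the nitrogen bears two carbons and only one H (H1), not H2.
So the answer is (B).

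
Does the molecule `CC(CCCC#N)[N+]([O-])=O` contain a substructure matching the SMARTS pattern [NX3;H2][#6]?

The pattern [NX3;H2][#6] describes a trivalent nitrogen with two H attached to carbon — a primary amine.
The closest candidate here is a nitrile (-C#N), but the nitrogen is NX1 (triple-bonded), not NX3 with two H. No other fragment satisfies the full query, so there is no match.

No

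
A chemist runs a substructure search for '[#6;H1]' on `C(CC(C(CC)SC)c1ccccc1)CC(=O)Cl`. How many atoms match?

The query [#6;H1] means: any carbon bearing exactly one hydrogen.
Check the 18 heavy atoms by environment: 4× C (H2) → no; 2× C (H1) → match; 2× C (H3) → no; 1× c (aromatic, H0) → no; 5× c (aromatic, H1) → match; 1× S (H0) → no; 1× C (H0) → no; 1× O (H0) → no; 1× Cl (H0) → no.
Summing the matching environments: 2 + 5 = 7 matching atoms.

7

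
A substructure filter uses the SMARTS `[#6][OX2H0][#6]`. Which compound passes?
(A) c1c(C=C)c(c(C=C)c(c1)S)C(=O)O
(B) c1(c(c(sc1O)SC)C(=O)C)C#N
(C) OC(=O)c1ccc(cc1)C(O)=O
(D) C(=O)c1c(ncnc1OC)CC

[#6][OX2H0][#6] describes an aliphatic oxygen bridging two carbons with no H on the oxygen (an ether).
(A) has a carboxylic acid group (-C(=O)OH) but the -OH oxygen has H1; the =O is OX1, not OX2.
(B) has a hydroxyl group (-OH) but the oxygen has H1, not H0 bridging two carbons.
(C) has a carboxylic acid group (-C(=O)OH) but the -OH oxygen has H1; the =O is OX1, not OX2.
(D) contains a methoxy ether (-OCH3), which satisfies every atom and bond constraint.
So the answer is (D).

D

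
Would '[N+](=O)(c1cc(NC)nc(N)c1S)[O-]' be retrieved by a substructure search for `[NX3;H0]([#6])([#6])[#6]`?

No

The pattern [NX3;H0]([#6])([#6])[#6] describes a trivalent nitrogen with no H, bonded to three carbons — a tertiary amine.
The closest candidate here is a primary amino group (-NH2), but the nitrogen has H2, not H0 with three carbons. No other fragment satisfies the full query, so there is no match.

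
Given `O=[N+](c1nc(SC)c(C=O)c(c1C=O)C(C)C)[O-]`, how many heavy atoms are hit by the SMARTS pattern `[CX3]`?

Check the 18 heavy atoms by environment: 1× n (aromatic, X2) → no; 5× c (aromatic, X3) → no; 2× C (X3) → match; 3× O (X1) → no; 4× C (X4) → no; 1× S (X2) → no; 1× N (charge +1, X3) → no; 1× O (charge -1, X1) → no.
That gives 2 matching atoms.

2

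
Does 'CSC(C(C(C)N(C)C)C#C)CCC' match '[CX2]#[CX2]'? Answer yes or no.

Yes

The pattern [CX2]#[CX2] describes a carbon-carbon triple bond — an alkyne.
The molecule carries an ethynyl group (-C#CH), whose atoms satisfy every constraint of the query, so the pattern matches.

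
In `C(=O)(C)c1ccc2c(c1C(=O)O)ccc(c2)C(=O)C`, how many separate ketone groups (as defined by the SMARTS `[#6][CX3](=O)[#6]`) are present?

2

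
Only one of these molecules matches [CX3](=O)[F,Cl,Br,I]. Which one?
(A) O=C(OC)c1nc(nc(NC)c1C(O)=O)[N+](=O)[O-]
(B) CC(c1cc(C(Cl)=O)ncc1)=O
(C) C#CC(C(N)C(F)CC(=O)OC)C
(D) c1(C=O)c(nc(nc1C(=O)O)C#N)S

[CX3](=O)[F,Cl,Br,I] describes a carbonyl carbon bonded to a halogen (an acyl halide).
(A) has a methyl-ester group (-C(=O)OCH3) but the carbonyl is bonded to -O-C, not to a halogen.
(B) contains an acyl chloride (-C(=O)Cl), which satisfies every atom and bond constraint.
(C) has a methyl-ester group (-C(=O)OCH3) but the carbonyl is bonded to -O-C, not to a halogen.
(D) has a carboxylic acid group (-C(=O)OH) but the carbonyl is bonded to -OH, not to a halogen.
So the answer is (B).

B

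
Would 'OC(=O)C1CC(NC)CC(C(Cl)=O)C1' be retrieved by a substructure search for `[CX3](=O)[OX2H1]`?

The pattern [CX3](=O)[OX2H1] describes an sp2 carbon double-bonded to O and single-bonded to an -OH oxygen — a carboxylic acid.
The molecule carries a carboxylic acid group (-C(=O)OH), whose atoms satisfy every constraint of the query, so the pattern matches.

Yes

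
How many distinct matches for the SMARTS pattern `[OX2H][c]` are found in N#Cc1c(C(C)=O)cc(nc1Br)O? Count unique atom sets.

1

[OX2H][c] is the SMARTS for a phenol: a hydroxyl oxygen attached to an aromatic carbon.
Exactly one fragment in the molecule meets all constraints, giving 1 match.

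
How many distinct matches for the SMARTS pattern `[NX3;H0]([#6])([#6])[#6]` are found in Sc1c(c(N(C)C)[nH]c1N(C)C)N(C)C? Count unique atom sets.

3

[NX3;H0]([#6])([#6])[#6] is the SMARTS for a tertiary amine: a trivalent nitrogen with no H, bonded to three carbons.
The molecule carries 3 separate instances of a dimethylamino group (-N(CH3)2) meeting every constraint; each maps to a distinct set of atoms, giving 3 matches.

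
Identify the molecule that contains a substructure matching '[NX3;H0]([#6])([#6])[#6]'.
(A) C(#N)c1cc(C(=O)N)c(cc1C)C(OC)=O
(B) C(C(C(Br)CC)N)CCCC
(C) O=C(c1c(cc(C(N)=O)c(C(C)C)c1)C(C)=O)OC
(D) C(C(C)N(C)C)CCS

[NX3;H0]([#6])([#6])[#6] describes a trivalent nitrogen with no H, bonded to three carbons (a tertiary amine).
(A) has a primary amide (-C(=O)NH2) but the amide nitrogen has H2 and only one carbon neighbour.
(B) has a primary amino group (-NH2) but the nitrogen has H2, not H0 with three carbons.
(C) has a primary amide (-C(=O)NH2) but the amide nitrogen has H2 and only one carbon neighbour.
(D) contains a dimethylamino group (-N(CH3)2), which satisfies every atom and bond constraint.
So the answer is (D).

D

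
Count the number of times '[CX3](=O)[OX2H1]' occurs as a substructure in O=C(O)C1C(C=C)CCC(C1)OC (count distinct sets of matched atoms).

1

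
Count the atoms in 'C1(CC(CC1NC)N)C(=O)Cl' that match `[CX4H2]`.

The query [CX4H2] means: sp3 carbon (X4) with exactly two hydrogens.
Check the 11 heavy atoms by environment: 3× C (H1, X4) → no; 2× C (H2, X4) → match; 1× C (H0, X3) → no; 1× O (H0, X1) → no; 1× Cl (H0, X1) → no; 1× N (H2, X3) → no; 1× N (H1, X3) → no; 1× C (H3, X4) → no.
That gives 2 matching atoms.

2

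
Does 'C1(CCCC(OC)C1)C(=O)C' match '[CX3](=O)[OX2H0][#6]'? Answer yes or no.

No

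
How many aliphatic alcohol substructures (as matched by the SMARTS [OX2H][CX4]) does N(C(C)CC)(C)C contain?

[OX2H][CX4] is the SMARTS for an aliphatic alcohol: a hydroxyl oxygen bound to an sp3 (X4) carbon.
No fragment in the molecule satisfies every constraint, giving 0 matches.

0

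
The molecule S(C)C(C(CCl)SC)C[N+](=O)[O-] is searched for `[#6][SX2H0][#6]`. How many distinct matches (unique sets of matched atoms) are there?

[#6][SX2H0][#6] is the SMARTS for a thioether: an aliphatic sulfur bridging two carbons with no H on the sulfur.
The molecule carries 2 separate instances of a methylthio ether (-SCH3) meeting every constraint; each maps to a distinct set of atoms, giving 2 matches.

2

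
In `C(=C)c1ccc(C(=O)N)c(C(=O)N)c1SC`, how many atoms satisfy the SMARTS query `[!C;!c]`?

5

Check the 16 heavy atoms by environment: 6× c (aromatic) → no; 5× C → no; 2× O → match; 2× N → match; 1× S → match.
Summing the matching environments: 2 + 2 + 1 = 5 matching atoms.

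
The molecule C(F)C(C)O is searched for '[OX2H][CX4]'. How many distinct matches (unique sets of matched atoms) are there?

1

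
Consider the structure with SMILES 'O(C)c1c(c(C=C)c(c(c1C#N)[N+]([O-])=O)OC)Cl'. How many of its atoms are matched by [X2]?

Check the 18 heavy atoms by environment: 6× c (aromatic, X3) → no; 2× C (X3) → no; 1× C (X2) → match; 1× N (X1) → no; 2× O (X2) → match; 2× C (X4) → no; 1× Cl (X1) → no; 1× N (charge +1, X3) → no; 1× O (charge -1, X1) → no; 1× O (X1) → no.
Summing the matching environments: 1 + 2 = 3 matching atoms.

3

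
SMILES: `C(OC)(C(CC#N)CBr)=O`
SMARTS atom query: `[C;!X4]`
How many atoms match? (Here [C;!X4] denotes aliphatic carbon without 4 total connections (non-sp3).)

Check the 10 heavy atoms by environment: 4× C (X4) → no; 1× C (X2) → match; 1× N (X1) → no; 1× Br (X1) → no; 1× C (X3) → match; 1× O (X1) → no; 1× O (X2) → no.
Summing the matching environments: 1 + 1 = 2 matching atoms.

2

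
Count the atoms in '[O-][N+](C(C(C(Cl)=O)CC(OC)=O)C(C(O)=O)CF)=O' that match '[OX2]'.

2

The query [OX2] means: aliphatic oxygen with two total connections — ether, hydroxyl, or ester single-bond O.
Check the 19 heavy atoms by environment: 6× C (X4) → no; 3× C (X3) → no; 4× O (X1) → no; 2× O (X2) → match; 1× N (charge +1, X3) → no; 1× O (charge -1, X1) → no; 1× Cl (X1) → no; 1× F (X1) → no.
That gives 2 matching atoms.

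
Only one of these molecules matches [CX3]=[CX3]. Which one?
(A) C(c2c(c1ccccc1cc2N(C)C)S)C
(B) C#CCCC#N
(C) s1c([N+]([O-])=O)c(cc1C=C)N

[CX3]=[CX3] describes a non-aromatic C=C double bond between two sp2 carbons (an alkene).
(A) has an ethyl group (-CH2CH3) but its C-C bond is a single bond between CX4 carbons, not CX3=CX3.
(B) has an ethynyl group (-C#CH) but the C-C bond is a triple bond, not a double bond.
(C) contains a vinyl group (-CH=CH2), which satisfies every atom and bond constraint.
So the answer is (C).

C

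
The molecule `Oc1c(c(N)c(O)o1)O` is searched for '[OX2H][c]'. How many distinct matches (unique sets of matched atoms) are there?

[OX2H][c] is the SMARTS for a phenol: a hydroxyl oxygen attached to an aromatic carbon.
The molecule carries 3 separate instances of a hydroxyl group (-OH) meeting every constraint; each maps to a distinct set of atoms, giving 3 matches.

3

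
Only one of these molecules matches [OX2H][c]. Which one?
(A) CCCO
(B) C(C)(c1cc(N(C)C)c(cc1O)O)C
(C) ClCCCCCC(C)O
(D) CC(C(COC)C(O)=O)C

[OX2H][c] describes a hydroxyl oxygen attached to an aromatic carbon (a phenol).
(A) has a hydroxyl group (-OH) but the -OH is on an aliphatic carbon, not an aromatic c.
(B) contains a hydroxyl group (-OH), which satisfies every atom and bond constraint.
(C) has a hydroxyl group (-OH) but the -OH is on an aliphatic carbon, not an aromatic c.
(D) has a methoxy ether (-OCH3) but the oxygen has H0, not H1.
So the answer is (B).

B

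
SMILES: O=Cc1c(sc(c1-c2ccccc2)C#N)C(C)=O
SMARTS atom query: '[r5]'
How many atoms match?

5

The query [r5] means: r5 matches atoms in a five-membered ring.
Check the 18 heavy atoms by environment: 1× s (aromatic, in 5-ring) → match; 4× c (aromatic, in 5-ring) → match; 4× C (acyclic) → no; 2× O (acyclic) → no; 6× c (aromatic, in 6-ring) → no; 1× N (acyclic) → no.
Summing the matching environments: 1 + 4 = 5 matching atoms.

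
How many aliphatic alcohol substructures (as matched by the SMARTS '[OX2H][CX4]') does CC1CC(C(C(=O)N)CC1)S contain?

[OX2H][CX4] is the SMARTS for an aliphatic alcohol: a hydroxyl oxygen bound to an sp3 (X4) carbon.
No fragment in the molecule satisfies every constraint, giving 0 matches.

0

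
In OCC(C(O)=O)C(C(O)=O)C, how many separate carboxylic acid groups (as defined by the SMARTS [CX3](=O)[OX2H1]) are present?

2

[CX3](=O)[OX2H1] is the SMARTS for a carboxylic acid: an sp2 carbon double-bonded to O and single-bonded to an -OH oxygen.
The molecule carries 2 separate instances of a carboxylic acid group (-C(=O)OH) meeting every constraint; each maps to a distinct set of atoms, giving 2 matches.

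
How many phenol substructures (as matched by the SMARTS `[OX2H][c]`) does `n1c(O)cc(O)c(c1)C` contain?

2

[OX2H][c] is the SMARTS for a phenol: a hydroxyl oxygen attached to an aromatic carbon.
The molecule carries 2 separate instances of a hydroxyl group (-OH) meeting every constraint; each maps to a distinct set of atoms, giving 2 matches.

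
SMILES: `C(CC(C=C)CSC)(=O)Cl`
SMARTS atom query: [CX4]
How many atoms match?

The query [CX4] means: C with X4: aliphatic carbon with exactly 4 total connections (bonds + H).
Check the 10 heavy atoms by environment: 4× C (X4) → match; 1× S (X2) → no; 3× C (X3) → no; 1× O (X1) → no; 1× Cl (X1) → no.
That gives 4 matching atoms.

4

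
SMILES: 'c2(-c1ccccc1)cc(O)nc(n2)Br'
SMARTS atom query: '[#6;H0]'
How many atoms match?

4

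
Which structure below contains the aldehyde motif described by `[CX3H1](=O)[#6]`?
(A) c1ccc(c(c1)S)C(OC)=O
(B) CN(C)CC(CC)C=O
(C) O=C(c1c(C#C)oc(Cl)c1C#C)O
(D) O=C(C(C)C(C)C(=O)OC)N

[CX3H1](=O)[#6] describes an sp2 carbon with one H, double-bonded to O and single-bonded to carbon (an aldehyde).
(A) has a methyl-ester group (-C(=O)OCH3) but the carbonyl carbon has H0, not H1.
(B) contains an aldehyde (-CHO), which satisfies every atom and bond constraint.
(C) has a carboxylic acid group (-C(=O)OH) but the carbonyl carbon has H0 and is bonded to O, not H1.
(D) has a methyl-ester group (-C(=O)OCH3) but the carbonyl carbon has H0, not H1.
So the answer is (B).

B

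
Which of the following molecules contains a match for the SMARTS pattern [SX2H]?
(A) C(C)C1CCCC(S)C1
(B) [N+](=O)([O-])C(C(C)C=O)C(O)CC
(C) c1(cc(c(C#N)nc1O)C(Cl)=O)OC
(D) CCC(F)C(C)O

A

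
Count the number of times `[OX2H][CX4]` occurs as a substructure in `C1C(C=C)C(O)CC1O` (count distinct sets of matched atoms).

[OX2H][CX4] is the SMARTS for an aliphatic alcohol: a hydroxyl oxygen bound to an sp3 (X4) carbon.
The molecule carries 2 separate instances of a hydroxyl group (-OH) meeting every constraint; each maps to a distinct set of atoms, giving 2 matches.

2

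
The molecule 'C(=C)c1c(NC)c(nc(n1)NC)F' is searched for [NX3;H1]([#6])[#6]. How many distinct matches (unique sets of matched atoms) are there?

2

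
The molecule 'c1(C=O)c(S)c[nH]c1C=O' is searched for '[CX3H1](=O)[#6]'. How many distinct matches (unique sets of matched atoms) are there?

2

[CX3H1](=O)[#6] is the SMARTS for an aldehyde: an sp2 carbon with one H, double-bonded to O and single-bonded to carbon.
The molecule carries 2 separate instances of an aldehyde (-CHO) meeting every constraint; each maps to a distinct set of atoms, giving 2 matches.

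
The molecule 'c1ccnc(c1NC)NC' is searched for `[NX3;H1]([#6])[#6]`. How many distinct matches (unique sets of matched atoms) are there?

[NX3;H1]([#6])[#6] is the SMARTS for a secondary amine: a trivalent nitrogen with one H, bonded to two carbons.
The molecule carries 2 separate instances of an N-methylamino group (-NHCH3) meeting every constraint; each maps to a distinct set of atoms, giving 2 matches.

2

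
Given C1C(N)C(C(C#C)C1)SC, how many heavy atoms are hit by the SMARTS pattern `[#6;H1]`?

4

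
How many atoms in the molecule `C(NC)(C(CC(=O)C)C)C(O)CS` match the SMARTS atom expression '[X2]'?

2

The query [X2] means: any atom with exactly two total connections (bonds + H).
Check the 13 heavy atoms by environment: 8× C (X4) → no; 1× N (X3) → no; 1× O (X2) → match; 1× S (X2) → match; 1× C (X3) → no; 1× O (X1) → no.
Summing the matching environments: 1 + 1 = 2 matching atoms.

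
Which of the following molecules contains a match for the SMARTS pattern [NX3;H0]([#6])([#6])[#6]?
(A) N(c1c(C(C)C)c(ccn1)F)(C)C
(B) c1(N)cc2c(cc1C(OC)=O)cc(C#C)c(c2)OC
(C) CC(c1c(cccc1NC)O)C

A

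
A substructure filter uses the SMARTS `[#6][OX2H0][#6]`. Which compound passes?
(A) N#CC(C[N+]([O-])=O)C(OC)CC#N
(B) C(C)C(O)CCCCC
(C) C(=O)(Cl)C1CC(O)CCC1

[#6][OX2H0][#6] describes an aliphatic oxygen bridging two carbons with no H on the oxygen (an ether).
(A) contains a methoxy ether (-OCH3), which satisfies every atom and bond constraint.
(B) has a hydroxyl group (-OH) but the oxygen has H1, not H0 bridging two carbons.
(C) has a hydroxyl group (-OH) but the oxygen has H1, not H0 bridging two carbons.
So the answer is (A).

A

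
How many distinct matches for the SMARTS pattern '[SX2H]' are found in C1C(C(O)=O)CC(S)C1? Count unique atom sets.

1

[SX2H] is the SMARTS for a thiol: an aliphatic sulfur with two connections, one being H.
Exactly one fragment in the molecule meets all constraints, giving 1 match.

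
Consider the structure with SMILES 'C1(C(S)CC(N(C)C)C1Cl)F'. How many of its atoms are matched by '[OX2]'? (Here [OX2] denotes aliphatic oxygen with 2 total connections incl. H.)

0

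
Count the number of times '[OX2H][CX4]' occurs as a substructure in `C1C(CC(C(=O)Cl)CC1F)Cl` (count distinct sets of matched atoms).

[OX2H][CX4] is the SMARTS for an aliphatic alcohol: a hydroxyl oxygen bound to an sp3 (X4) carbon.
No fragment in the molecule satisfies every constraint, giving 0 matches.

0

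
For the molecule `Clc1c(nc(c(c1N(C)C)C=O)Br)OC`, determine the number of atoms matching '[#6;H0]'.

The query [#6;H0] means: any carbon with no attached hydrogen.
Check the 15 heavy atoms by environment: 1× n (aromatic, H0) → no; 5× c (aromatic, H0) → match; 1× Br (H0) → no; 1× Cl (H0) → no; 2× O (H0) → no; 3× C (H3) → no; 1× N (H0) → no; 1× C (H1) → no.
That gives 5 matching atoms.

5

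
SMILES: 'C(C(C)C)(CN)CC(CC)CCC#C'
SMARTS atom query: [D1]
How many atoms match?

5

Check the 14 heavy atoms by environment: 6× C (D2) → no; 3× C (D3) → no; 1× N (D1) → match; 4× C (D1) → match.
Summing the matching environments: 1 + 4 = 5 matching atoms.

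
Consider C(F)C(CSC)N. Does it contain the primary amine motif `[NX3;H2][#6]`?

Yes

The pattern [NX3;H2][#6] describes a trivalent nitrogen with two H attached to carbon — a primary amine.
The molecule carries a primary amino group (-NH2), whose atoms satisfy every constraint of the query, so the pattern matches.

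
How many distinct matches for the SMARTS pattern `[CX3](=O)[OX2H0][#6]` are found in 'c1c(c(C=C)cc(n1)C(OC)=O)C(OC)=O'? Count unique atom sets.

2

[CX3](=O)[OX2H0][#6] is the SMARTS for an ester: a carbonyl carbon bonded to an oxygen that is itself bonded to carbon (no H on that O).
The molecule carries 2 separate instances of a methyl-ester group (-C(=O)OCH3) meeting every constraint; each maps to a distinct set of atoms, giving 2 matches.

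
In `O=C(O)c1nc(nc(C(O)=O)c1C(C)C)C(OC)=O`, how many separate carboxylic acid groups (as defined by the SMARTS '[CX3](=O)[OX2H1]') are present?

2

[CX3](=O)[OX2H1] is the SMARTS for a carboxylic acid: an sp2 carbon double-bonded to O and single-bonded to an -OH oxygen.
The molecule carries 2 separate instances of a carboxylic acid group (-C(=O)OH) meeting every constraint; each maps to a distinct set of atoms, giving 2 matches.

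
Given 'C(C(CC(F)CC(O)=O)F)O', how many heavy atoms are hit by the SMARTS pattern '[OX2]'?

2

The query [OX2] means: aliphatic oxygen with two total connections — ether, hydroxyl, or ester single-bond O.
Check the 11 heavy atoms by environment: 5× C (X4) → no; 1× C (X3) → no; 1× O (X1) → no; 2× O (X2) → match; 2× F (X1) → no.
That gives 2 matching atoms.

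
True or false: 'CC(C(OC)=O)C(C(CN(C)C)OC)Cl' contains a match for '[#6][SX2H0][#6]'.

False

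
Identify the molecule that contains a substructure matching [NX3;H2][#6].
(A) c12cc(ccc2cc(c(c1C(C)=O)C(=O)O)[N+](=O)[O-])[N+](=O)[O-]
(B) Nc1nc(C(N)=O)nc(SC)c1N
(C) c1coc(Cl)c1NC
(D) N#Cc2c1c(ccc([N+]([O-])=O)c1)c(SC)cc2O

B

[NX3;H2][#6] describes a trivalent nitrogen with two H attached to carbon (a primary amine).
(A) has a nitro group (-[N+](=O)[O-]) but the nitrogen is [N+] with no H, not NX3H2.
(B) contains a primary amino group (-NH2), which satisfies every atom and bond constraint.
(C) has an N-methylamino group (-NHCH3) but the nitrogen bears two carbons and only one H (H1), not H2.
(D) has a nitro group (-[N+](=O)[O-]) but the nitrogen is [N+] with no H, not NX3H2.
So the answer is (B).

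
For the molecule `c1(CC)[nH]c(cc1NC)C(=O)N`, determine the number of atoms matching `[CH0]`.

1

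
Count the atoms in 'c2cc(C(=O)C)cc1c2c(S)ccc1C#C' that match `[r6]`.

10

The query [r6] means: r6 matches atoms in a six-membered ring.
Check the 16 heavy atoms by environment: 10× c (aromatic, in 6-ring) → match; 4× C (acyclic) → no; 1× O (acyclic) → no; 1× S (acyclic) → no.
That gives 10 matching atoms.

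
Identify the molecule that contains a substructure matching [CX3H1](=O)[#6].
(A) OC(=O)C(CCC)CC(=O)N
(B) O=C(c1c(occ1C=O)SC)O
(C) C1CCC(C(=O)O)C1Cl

B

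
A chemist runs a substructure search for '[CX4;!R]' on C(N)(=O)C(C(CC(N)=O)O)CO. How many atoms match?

The query [CX4;!R] means: aliphatic carbon with four total connections, not in a ring.
Check the 12 heavy atoms by environment: 4× C (X4, acyclic) → match; 2× O (X2, acyclic) → no; 2× C (X3, acyclic) → no; 2× O (X1, acyclic) → no; 2× N (X3, acyclic) → no.
That gives 4 matching atoms.

4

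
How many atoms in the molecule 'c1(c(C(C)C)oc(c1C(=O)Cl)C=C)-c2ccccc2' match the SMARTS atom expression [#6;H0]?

The query [#6;H0] means: any carbon with no attached hydrogen.
Check the 19 heavy atoms by environment: 1× o (aromatic, H0) → no; 5× c (aromatic, H0) → match; 1× C (H0) → match; 1× O (H0) → no; 1× Cl (H0) → no; 5× c (aromatic, H1) → no; 2× C (H1) → no; 1× C (H2) → no; 2× C (H3) → no.
Summing the matching environments: 5 + 1 = 6 matching atoms.

6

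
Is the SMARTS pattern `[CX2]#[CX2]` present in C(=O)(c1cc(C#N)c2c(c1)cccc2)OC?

No

The pattern [CX2]#[CX2] describes a carbon-carbon triple bond — an alkyne.
The closest candidate here is a nitrile (-C#N), but the triple bond is C#N, not C#C. No other fragment satisfies the full query, so there is no match.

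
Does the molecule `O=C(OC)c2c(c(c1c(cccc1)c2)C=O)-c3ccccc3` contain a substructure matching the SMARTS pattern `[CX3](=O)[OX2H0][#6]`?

The pattern [CX3](=O)[OX2H0][#6] describes a carbonyl carbon bonded to an oxygen that is itself bonded to carbon (no H on that O) — an ester.
The molecule carries a methyl-ester group (-C(=O)OCH3), whose atoms satisfy every constraint of the query, so the pattern matches.

Yes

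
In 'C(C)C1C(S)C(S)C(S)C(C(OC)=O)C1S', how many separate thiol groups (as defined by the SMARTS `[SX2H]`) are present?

4

[SX2H] is the SMARTS for a thiol: an aliphatic sulfur with two connections, one being H.
The molecule carries 4 separate instances of a thiol (-SH) meeting every constraint; each maps to a distinct set of atoms, giving 4 matches.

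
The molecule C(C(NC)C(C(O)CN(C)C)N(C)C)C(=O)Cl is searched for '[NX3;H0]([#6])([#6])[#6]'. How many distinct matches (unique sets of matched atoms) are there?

[NX3;H0]([#6])([#6])[#6] is the SMARTS for a tertiary amine: a trivalent nitrogen with no H, bonded to three carbons.
The molecule carries 2 separate instances of a dimethylamino group (-N(CH3)2) meeting every constraint; each maps to a distinct set of atoms, giving 2 matches.

2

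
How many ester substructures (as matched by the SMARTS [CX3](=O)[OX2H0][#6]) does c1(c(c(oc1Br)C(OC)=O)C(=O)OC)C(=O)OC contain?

3

[CX3](=O)[OX2H0][#6] is the SMARTS for an ester: a carbonyl carbon bonded to an oxygen that is itself bonded to carbon (no H on that O).
The molecule carries 3 separate instances of a methyl-ester group (-C(=O)OCH3) meeting every constraint; each maps to a distinct set of atoms, giving 3 matches.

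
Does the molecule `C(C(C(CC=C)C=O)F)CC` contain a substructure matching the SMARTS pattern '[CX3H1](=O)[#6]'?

The pattern [CX3H1](=O)[#6] describes an sp2 carbon with one H, double-bonded to O and single-bonded to carbon — an aldehyde.
The molecule carries an aldehyde (-CHO), whose atoms satisfy every constraint of the query, so the pattern matches.

Yes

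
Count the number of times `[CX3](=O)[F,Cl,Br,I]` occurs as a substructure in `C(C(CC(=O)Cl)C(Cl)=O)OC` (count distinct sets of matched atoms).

[CX3](=O)[F,Cl,Br,I] is the SMARTS for an acyl halide: a carbonyl carbon bonded to a halogen.
The molecule carries 2 separate instances of an acyl chloride (-C(=O)Cl) meeting every constraint; each maps to a distinct set of atoms, giving 2 matches.

2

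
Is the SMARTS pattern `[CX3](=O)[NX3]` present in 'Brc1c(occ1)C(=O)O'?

No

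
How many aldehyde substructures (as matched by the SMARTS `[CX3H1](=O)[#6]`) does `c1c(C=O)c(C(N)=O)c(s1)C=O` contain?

2

[CX3H1](=O)[#6] is the SMARTS for an aldehyde: an sp2 carbon with one H, double-bonded to O and single-bonded to carbon.
The molecule carries 2 separate instances of an aldehyde (-CHO) meeting every constraint; each maps to a distinct set of atoms, giving 2 matches.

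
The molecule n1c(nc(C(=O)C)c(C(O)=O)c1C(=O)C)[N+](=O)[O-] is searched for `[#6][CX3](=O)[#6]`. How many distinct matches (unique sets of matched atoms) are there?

2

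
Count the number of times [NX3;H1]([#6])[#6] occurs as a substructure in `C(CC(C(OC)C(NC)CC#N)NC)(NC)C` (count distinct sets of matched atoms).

3

[NX3;H1]([#6])[#6] is the SMARTS for a secondary amine: a trivalent nitrogen with one H, bonded to two carbons.
The molecule carries 3 separate instances of an N-methylamino group (-NHCH3) meeting every constraint; each maps to a distinct set of atoms, giving 3 matches.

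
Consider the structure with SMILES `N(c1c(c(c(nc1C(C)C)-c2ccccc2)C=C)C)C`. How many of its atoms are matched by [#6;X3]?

13

The query [#6;X3] means: any carbon (aromatic or not) with three total connections.
Check the 20 heavy atoms by environment: 1× n (aromatic, X2) → no; 11× c (aromatic, X3) → match; 5× C (X4) → no; 2× C (X3) → match; 1× N (X3) → no.
Summing the matching environments: 11 + 2 = 13 matching atoms.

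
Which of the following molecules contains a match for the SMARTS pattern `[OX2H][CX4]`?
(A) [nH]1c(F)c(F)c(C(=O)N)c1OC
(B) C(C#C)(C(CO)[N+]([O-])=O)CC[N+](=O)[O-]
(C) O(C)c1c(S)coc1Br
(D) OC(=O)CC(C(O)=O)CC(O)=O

B

[OX2H][CX4] describes a hydroxyl oxygen bound to an sp3 (X4) carbon (an aliphatic alcohol).
(A) has a methoxy ether (-OCH3) but the oxygen has H0 (ether), not H1.
(B) contains a hydroxyl group (-OH), which satisfies every atom and bond constraint.
(C) has a methoxy ether (-OCH3) but the oxygen has H0 (ether), not H1.
(D) has a carboxylic acid group (-C(=O)OH) but the -OH is on a CX3 carbonyl carbon, not a CX4 carbon.
So the answer is (B).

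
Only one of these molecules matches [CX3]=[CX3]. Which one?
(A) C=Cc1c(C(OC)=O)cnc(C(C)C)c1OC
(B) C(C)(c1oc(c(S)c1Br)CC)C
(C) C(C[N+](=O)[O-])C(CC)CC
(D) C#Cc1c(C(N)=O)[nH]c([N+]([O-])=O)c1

A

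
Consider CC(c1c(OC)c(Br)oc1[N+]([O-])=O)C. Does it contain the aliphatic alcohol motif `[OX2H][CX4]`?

No

The pattern [OX2H][CX4] describes a hydroxyl oxygen bound to an sp3 (X4) carbon — an aliphatic alcohol.
The closest candidate here is a methoxy ether (-OCH3), but the oxygen has H0 (ether), not H1. No other fragment satisfies the full query, so there is no match.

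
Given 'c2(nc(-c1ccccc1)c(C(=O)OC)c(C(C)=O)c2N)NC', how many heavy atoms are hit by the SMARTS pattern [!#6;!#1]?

The query [!#6;!#1] means: not carbon and not hydrogen — any heteroatom.
Check the 22 heavy atoms by environment: 1× n (aromatic) → match; 11× c (aromatic) → no; 2× N → match; 5× C → no; 3× O → match.
Summing the matching environments: 1 + 2 + 3 = 6 matching atoms.

6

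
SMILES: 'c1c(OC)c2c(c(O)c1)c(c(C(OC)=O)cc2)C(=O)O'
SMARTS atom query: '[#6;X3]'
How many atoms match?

12

The query [#6;X3] means: any carbon (aromatic or not) with three total connections.
Check the 20 heavy atoms by environment: 10× c (aromatic, X3) → match; 2× C (X3) → match; 2× O (X1) → no; 4× O (X2) → no; 2× C (X4) → no.
Summing the matching environments: 10 + 2 = 12 matching atoms.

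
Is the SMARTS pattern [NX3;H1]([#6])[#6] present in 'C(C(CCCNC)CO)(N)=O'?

Yes

The pattern [NX3;H1]([#6])[#6] describes a trivalent nitrogen with one H, bonded to two carbons — a secondary amine.
The molecule carries an N-methylamino group (-NHCH3), whose atoms satisfy every constraint of the query, so the pattern matches.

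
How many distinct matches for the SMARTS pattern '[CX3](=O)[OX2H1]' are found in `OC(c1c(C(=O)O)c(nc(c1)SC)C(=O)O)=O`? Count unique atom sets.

3

[CX3](=O)[OX2H1] is the SMARTS for a carboxylic acid: an sp2 carbon double-bonded to O and single-bonded to an -OH oxygen.
The molecule carries 3 separate instances of a carboxylic acid group (-C(=O)OH) meeting every constraint; each maps to a distinct set of atoms, giving 3 matches.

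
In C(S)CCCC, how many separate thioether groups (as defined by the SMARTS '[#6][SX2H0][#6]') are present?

0

[#6][SX2H0][#6] is the SMARTS for a thioether: an aliphatic sulfur bridging two carbons with no H on the sulfur.
The molecule has a thiol (-SH), but the sulfur has H1, not H0 bridging two carbons; nothing else fits, so there are 0 matches.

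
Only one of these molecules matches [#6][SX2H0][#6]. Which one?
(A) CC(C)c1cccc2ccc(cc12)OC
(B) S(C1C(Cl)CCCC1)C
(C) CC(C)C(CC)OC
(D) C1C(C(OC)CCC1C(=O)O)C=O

B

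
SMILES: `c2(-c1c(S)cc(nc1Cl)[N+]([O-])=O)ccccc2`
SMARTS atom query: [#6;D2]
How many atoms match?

6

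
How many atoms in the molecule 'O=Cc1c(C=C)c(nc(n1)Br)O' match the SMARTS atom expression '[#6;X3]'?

Check the 12 heavy atoms by environment: 2× n (aromatic, X2) → no; 4× c (aromatic, X3) → match; 3× C (X3) → match; 1× O (X1) → no; 1× Br (X1) → no; 1× O (X2) → no.
Summing the matching environments: 4 + 3 = 7 matching atoms.

7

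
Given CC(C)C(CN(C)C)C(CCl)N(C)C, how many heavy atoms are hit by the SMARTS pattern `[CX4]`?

11

The query [CX4] means: C with X4: aliphatic carbon with exactly 4 total connections (bonds + H).
Check the 14 heavy atoms by environment: 11× C (X4) → match; 1× Cl (X1) → no; 2× N (X3) → no.
That gives 11 matching atoms.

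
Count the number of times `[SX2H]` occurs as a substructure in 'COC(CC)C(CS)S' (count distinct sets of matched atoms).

2

[SX2H] is the SMARTS for a thiol: an aliphatic sulfur with two connections, one being H.
The molecule carries 2 separate instances of a thiol (-SH) meeting every constraint; each maps to a distinct set of atoms, giving 2 matches.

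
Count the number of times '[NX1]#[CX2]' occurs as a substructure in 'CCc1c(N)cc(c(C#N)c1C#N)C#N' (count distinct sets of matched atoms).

3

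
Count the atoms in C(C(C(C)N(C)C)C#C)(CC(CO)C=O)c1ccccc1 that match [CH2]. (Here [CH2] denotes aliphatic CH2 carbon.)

2

The query [CH2] means: aliphatic carbon with exactly two hydrogens.
Check the 21 heavy atoms by environment: 2× C (H2) → match; 6× C (H1) → no; 3× C (H3) → no; 1× O (H1) → no; 1× C (H0) → no; 1× O (H0) → no; 1× N (H0) → no; 1× c (aromatic, H0) → no; 5× c (aromatic, H1) → no.
That gives 2 matching atoms.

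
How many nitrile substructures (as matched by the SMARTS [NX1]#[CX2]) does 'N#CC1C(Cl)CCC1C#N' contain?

[NX1]#[CX2] is the SMARTS for a nitrile: a nitrogen triple-bonded to a two-connected carbon.
The molecule carries 2 separate instances of a nitrile (-C#N) meeting every constraint; each maps to a distinct set of atoms, giving 2 matches.

2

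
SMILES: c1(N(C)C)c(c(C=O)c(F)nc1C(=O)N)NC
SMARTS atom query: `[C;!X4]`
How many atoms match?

The query [C;!X4] means: aliphatic carbon that does not have four total connections.
Check the 17 heavy atoms by environment: 1× n (aromatic, X2) → no; 5× c (aromatic, X3) → no; 3× N (X3) → no; 3× C (X4) → no; 2× C (X3) → match; 2× O (X1) → no; 1× F (X1) → no.
That gives 2 matching atoms.

2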